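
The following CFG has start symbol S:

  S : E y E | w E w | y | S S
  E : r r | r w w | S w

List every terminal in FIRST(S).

From S : E y E: add FIRST(E) = { r, w, y }.
S : w E w contributes {w}.
S : y contributes {y}.
From S : S S: add FIRST(S) = { r, w, y }.
Union: FIRST(S) = { r, w, y }.

{ r, w, y }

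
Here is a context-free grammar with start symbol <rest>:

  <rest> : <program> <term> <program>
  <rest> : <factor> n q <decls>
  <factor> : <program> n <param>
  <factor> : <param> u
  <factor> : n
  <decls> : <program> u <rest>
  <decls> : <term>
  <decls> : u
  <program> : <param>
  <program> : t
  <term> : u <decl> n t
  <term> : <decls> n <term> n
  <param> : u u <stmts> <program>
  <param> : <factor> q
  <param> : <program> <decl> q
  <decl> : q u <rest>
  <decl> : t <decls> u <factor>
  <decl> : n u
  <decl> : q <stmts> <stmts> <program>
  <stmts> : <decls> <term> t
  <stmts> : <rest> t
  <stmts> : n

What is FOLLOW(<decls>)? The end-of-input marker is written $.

{ $, n, q, t, u }

In <rest> : <factor> n q <decls>: <decls> is at the end, add FOLLOW(<rest>) = { $, n, q, t, u }.
In <term> : <decls> n <term> n: add FIRST(n <term> n) = { n }.
In <decl> : t <decls> u <factor>: add FIRST(u <factor>) = { u }.
In <stmts> : <decls> <term> t: add FIRST(<term> t) = { n, t, u }.
Union: FOLLOW(<decls>) = { $, n, q, t, u }.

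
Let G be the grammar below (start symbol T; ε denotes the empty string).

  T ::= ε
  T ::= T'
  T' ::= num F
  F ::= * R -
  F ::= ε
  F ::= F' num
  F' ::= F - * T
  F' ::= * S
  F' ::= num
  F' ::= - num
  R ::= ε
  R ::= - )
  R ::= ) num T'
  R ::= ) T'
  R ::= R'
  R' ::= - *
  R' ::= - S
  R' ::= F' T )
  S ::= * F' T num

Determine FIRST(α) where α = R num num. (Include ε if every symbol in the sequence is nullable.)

{ ), *, -, num }

Add FIRST(R)\{ε} = { ), *, -, num }; R is nullable, continue.
num is a terminal; add {num} and stop.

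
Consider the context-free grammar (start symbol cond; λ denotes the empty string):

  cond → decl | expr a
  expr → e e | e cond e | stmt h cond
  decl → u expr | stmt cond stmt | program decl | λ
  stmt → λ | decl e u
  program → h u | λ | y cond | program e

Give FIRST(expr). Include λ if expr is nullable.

expr → e e contributes {e}.
expr → e cond e contributes {e}.
From expr → stmt h cond: stmt nullable, take FIRST(stmt) ∪ {h} = { e, h, u, y }.
Union: FIRST(expr) = { e, h, u, y }.

{ e, h, u, y }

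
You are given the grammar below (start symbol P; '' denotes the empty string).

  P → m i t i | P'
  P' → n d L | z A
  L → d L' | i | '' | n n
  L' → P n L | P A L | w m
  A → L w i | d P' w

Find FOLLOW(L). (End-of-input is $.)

{ $, d, i, n, w }

In P' → n d L: L is at the end, add FOLLOW(P') = { $, d, i, n, w }.
In L' → P n L: L is at the end, add FOLLOW(L') = { $, d, i, n, w }.
In L' → P A L: L is at the end, add FOLLOW(L') = { $, d, i, n, w }.
In A → L w i: add FIRST(w i) = { w }.
Union: FOLLOW(L) = { $, d, i, n, w }.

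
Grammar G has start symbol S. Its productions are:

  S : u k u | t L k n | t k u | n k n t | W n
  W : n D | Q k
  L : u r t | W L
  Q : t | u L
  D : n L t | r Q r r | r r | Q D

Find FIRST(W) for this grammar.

{ n, t, u }

W : n D contributes {n}.
From W : Q k: add FIRST(Q) = { t, u }.
Union: FIRST(W) = { n, t, u }.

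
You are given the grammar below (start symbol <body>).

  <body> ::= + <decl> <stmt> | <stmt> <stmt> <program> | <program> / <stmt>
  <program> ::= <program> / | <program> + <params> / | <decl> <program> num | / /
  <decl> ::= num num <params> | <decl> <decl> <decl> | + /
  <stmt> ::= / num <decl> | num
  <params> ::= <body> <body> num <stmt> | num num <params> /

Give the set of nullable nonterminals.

No nonterminal has an empty production or an RHS whose symbols are all nullable.

{ } (none)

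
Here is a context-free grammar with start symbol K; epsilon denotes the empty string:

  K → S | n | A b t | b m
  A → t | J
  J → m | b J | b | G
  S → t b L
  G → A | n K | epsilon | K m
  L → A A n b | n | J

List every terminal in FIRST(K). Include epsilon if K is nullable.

{ b, m, n, t }

From K → S: add FIRST(S) = { t }.
K → n contributes {n}.
From K → A b t: A nullable, take FIRST(A) ∪ {b} = { b, m, n, t }.
K → b m contributes {b}.
Union: FIRST(K) = { b, m, n, t }.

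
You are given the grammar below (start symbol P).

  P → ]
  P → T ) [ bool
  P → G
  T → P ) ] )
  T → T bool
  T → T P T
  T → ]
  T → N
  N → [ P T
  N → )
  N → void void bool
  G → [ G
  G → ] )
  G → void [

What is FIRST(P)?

{ ), [, ], void }

P → ] contributes {]}.
From P → T ) [ bool: add FIRST(T) = { ), [, ], void }.
From P → G: add FIRST(G) = { [, ], void }.
Union: FIRST(P) = { ), [, ], void }.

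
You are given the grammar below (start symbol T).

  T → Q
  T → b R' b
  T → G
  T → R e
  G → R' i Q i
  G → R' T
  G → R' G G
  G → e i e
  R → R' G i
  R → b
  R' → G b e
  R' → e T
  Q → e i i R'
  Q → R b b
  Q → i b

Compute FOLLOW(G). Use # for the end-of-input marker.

{ #, b, e, i }

In T → G: G is at the end, add FOLLOW(T) = { #, b, e, i }.
In G → R' G G: add FIRST(G) = { e }.
In G → R' G G: G is at the end, add FOLLOW(G) = { #, b, e, i }.
In R → R' G i: add FIRST(i) = { i }.
In R' → G b e: add FIRST(b e) = { b }.
Union: FOLLOW(G) = { #, b, e, i }.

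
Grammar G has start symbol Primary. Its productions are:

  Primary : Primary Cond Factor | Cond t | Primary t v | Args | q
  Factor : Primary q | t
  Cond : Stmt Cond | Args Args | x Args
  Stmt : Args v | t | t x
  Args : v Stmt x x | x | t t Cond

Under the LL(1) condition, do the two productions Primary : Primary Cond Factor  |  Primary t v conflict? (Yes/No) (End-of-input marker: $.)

Yes

FIRST(Primary Cond Factor) = { q, t, v, x } and FIRST(Primary t v) = { q, t, v, x }.
Both contain q, so the two alternatives are not disjoint — LL(1) conflict.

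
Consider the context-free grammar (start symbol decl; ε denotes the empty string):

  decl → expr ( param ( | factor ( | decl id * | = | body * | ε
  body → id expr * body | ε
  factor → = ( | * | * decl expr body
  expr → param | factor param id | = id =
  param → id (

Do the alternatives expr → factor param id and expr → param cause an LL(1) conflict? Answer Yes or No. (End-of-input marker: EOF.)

FIRST(factor param id) = { *, = } and FIRST(param) = { id }.
The FIRST sets are disjoint and neither alternative is nullable — no conflict.

No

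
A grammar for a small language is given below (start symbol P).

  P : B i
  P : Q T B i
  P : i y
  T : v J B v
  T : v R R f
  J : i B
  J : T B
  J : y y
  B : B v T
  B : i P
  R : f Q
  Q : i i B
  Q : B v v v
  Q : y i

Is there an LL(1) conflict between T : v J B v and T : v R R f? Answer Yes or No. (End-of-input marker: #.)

Yes

FIRST(v J B v) = { v } and FIRST(v R R f) = { v }.
Both contain v, so the two alternatives are not disjoint — LL(1) conflict.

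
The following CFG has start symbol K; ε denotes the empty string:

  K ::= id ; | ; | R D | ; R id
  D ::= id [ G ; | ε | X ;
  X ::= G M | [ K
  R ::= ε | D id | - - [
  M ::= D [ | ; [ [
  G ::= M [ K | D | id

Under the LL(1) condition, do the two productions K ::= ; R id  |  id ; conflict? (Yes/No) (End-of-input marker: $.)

FIRST(; R id) = { ; } and FIRST(id ;) = { id }.
The FIRST sets are disjoint and neither alternative is nullable — no conflict.

No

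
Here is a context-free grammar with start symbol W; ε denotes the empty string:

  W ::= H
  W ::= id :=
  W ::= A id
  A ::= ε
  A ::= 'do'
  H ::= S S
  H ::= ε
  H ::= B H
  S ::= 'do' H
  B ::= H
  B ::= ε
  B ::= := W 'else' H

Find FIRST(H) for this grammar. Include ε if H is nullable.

{ 'do', :=, ε }

From H ::= S S: add FIRST(S) = { 'do' }.
H ::= ε contributes ε.
From H ::= B H: B, H nullable, take FIRST(B) ∪ FIRST(H) = { 'do', := }; also ε since the whole RHS is nullable.
Union: FIRST(H) = { 'do', :=, ε }.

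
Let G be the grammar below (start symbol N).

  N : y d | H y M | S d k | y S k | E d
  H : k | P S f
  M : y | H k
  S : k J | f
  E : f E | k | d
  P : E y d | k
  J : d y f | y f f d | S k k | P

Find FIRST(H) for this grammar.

{ d, f, k }

H : k contributes {k}.
From H : P S f: add FIRST(P) = { d, f, k }.
Union: FIRST(H) = { d, f, k }.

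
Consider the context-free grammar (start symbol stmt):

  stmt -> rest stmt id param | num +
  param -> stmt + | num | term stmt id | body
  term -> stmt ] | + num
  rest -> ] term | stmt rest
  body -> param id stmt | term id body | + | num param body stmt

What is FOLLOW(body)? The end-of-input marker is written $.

In param -> body: body is at the end, add FOLLOW(param) = { $, +, ], id, num }.
In body -> term id body: body is at the end, add FOLLOW(body) = { $, +, ], id, num }.
In body -> num param body stmt: add FIRST(stmt) = { ], num }.
Union: FOLLOW(body) = { $, +, ], id, num }.

{ $, +, ], id, num }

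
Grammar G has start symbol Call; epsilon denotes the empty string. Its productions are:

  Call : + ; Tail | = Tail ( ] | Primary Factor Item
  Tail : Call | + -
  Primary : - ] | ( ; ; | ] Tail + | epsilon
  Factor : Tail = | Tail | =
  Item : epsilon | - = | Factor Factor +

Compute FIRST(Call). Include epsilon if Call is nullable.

{ (, +, -, =, ] }

Call : + ; Tail contributes {+}.
Call : = Tail ( ] contributes {=}.
From Call : Primary Factor Item: Primary nullable, take FIRST(Primary) ∪ FIRST(Factor) = { (, +, -, =, ] }.
Union: FIRST(Call) = { (, +, -, =, ] }.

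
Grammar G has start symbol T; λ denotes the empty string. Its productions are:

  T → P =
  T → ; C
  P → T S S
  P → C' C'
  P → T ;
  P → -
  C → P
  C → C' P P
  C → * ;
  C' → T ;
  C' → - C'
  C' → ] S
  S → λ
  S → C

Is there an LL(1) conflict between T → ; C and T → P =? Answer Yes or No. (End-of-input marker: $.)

Yes

FIRST(; C) = { ; } and FIRST(P =) = { -, ;, ] }.
Both contain ;, so the two alternatives are not disjoint — LL(1) conflict.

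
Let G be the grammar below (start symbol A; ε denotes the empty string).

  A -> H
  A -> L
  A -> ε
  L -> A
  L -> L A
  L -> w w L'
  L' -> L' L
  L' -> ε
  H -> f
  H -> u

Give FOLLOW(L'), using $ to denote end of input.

In L -> w w L': L' is at the end, add FOLLOW(L) = { $, f, u, w }.
In L' -> L' L: add FIRST(L)\{ε} = { f, u, w }.
  Since L is nullable, also add FOLLOW(L') = { $, f, u, w }.
Union: FOLLOW(L') = { $, f, u, w }.

{ $, f, u, w }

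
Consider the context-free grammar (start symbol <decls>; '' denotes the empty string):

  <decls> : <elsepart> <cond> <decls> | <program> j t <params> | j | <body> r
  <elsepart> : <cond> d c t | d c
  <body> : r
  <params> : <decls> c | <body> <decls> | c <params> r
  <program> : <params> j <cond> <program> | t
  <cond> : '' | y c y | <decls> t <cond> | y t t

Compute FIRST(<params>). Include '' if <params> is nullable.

{ c, d, j, r, t, y }

From <params> : <decls> c: add FIRST(<decls>) = { c, d, j, r, t, y }.
From <params> : <body> <decls>: add FIRST(<body>) = { r }.
<params> : c <params> r contributes {c}.
Union: FIRST(<params>) = { c, d, j, r, t, y }.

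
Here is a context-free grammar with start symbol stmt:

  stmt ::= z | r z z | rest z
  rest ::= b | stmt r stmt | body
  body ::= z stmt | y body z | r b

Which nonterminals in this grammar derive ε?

{ } (none)

No nonterminal has an empty production or an RHS whose symbols are all nullable.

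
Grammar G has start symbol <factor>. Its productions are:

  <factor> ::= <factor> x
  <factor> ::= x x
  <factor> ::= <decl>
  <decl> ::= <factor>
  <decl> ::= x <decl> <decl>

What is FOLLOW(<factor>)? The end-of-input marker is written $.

<factor> is the start symbol, so $ ∈ FOLLOW(<factor>).
In <factor> ::= <factor> x: add FIRST(x) = { x }.
In <decl> ::= <factor>: <factor> is at the end, add FOLLOW(<decl>) = { $, x }.
Union: FOLLOW(<factor>) = { $, x }.

{ $, x }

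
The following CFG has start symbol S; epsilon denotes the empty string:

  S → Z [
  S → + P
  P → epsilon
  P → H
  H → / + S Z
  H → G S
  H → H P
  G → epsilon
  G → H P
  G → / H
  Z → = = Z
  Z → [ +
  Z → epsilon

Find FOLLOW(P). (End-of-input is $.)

{ $, +, /, =, [ }

In S → + P: P is at the end, add FOLLOW(S) = { $, +, /, =, [ }.
In H → H P: P is at the end, add FOLLOW(H) = { $, +, /, =, [ }.
In G → H P: P is at the end, add FOLLOW(G) = { +, =, [ }.
Union: FOLLOW(P) = { $, +, /, =, [ }.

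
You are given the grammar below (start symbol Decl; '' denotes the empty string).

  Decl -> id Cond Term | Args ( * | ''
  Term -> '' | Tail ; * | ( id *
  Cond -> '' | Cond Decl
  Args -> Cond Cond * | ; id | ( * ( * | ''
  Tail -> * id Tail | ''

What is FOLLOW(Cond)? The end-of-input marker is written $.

In Decl -> id Cond Term: add FIRST(Term)\{''} = { (, *, ; }.
  Since Term is nullable, also add FOLLOW(Decl) = { $, (, *, ;, id }.
In Cond -> Cond Decl: add FIRST(Decl)\{''} = { (, *, ;, id }.
  Since Decl is nullable, also add FOLLOW(Cond) = { $, (, *, ;, id }.
In Args -> Cond Cond *: add FIRST(Cond *) = { (, *, ;, id }.
In Args -> Cond Cond *: add FIRST(*) = { * }.
Union: FOLLOW(Cond) = { $, (, *, ;, id }.

{ $, (, *, ;, id }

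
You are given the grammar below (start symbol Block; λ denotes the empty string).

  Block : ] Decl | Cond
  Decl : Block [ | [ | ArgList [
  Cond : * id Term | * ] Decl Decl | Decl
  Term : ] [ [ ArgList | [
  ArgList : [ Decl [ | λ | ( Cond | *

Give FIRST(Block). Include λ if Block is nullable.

Block : ] Decl contributes {]}.
From Block : Cond: add FIRST(Cond) = { (, *, [, ] }.
Union: FIRST(Block) = { (, *, [, ] }.

{ (, *, [, ] }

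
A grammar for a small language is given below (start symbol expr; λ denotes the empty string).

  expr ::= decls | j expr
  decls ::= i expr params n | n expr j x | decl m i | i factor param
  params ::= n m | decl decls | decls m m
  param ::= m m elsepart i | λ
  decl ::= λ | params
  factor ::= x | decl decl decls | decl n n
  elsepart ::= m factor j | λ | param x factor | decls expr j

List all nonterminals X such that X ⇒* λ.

Directly nullable (have an λ-production): param, decl, elsepart.
No other nonterminal has a production whose RHS symbols are all nullable.

{ decl, elsepart, param }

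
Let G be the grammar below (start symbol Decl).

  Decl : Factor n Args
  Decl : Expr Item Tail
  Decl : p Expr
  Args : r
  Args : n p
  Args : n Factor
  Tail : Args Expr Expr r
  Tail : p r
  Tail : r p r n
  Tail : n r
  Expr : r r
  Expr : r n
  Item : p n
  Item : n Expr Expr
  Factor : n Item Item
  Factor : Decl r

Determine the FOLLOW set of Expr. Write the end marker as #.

In Decl : Expr Item Tail: add FIRST(Item Tail) = { n, p }.
In Decl : p Expr: Expr is at the end, add FOLLOW(Decl) = { #, r }.
In Tail : Args Expr Expr r: add FIRST(Expr r) = { r }.
In Tail : Args Expr Expr r: add FIRST(r) = { r }.
In Item : n Expr Expr: add FIRST(Expr) = { r }.
In Item : n Expr Expr: Expr is at the end, add FOLLOW(Item) = { #, n, p, r }.
Union: FOLLOW(Expr) = { #, n, p, r }.

{ #, n, p, r }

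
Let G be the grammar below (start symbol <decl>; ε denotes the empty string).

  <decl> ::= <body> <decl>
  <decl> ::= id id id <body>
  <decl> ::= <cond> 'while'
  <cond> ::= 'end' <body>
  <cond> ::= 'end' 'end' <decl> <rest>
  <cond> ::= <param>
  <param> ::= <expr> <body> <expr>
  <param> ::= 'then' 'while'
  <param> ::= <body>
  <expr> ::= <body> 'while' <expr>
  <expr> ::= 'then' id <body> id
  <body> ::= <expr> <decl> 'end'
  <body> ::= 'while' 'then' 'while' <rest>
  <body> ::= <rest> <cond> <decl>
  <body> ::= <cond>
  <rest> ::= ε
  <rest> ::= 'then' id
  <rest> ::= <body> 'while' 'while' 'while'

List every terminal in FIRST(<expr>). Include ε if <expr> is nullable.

From <expr> ::= <body> 'while' <expr>: add FIRST(<body>) = { 'end', 'then', 'while' }.
<expr> ::= 'then' id <body> id contributes {'then'}.
Union: FIRST(<expr>) = { 'end', 'then', 'while' }.

{ 'end', 'then', 'while' }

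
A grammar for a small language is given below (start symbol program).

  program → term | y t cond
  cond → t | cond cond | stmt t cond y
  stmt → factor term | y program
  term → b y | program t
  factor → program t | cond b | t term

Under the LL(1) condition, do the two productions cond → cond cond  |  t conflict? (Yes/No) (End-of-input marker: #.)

FIRST(cond cond) = { b, t, y } and FIRST(t) = { t }.
Both contain t, so the two alternatives are not disjoint — LL(1) conflict.

Yes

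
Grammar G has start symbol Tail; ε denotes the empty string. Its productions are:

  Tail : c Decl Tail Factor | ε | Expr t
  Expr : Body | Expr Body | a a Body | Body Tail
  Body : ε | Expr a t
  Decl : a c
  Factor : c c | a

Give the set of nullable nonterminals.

{ Body, Expr, Tail }

Directly nullable (have an ε-production): Tail, Body.
Expr : Body with every symbol nullable, so Expr is nullable.
No other nonterminal has a production whose RHS symbols are all nullable.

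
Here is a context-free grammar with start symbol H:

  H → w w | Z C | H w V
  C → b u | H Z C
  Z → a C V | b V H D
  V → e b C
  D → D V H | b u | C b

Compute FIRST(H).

{ a, b, w }

H → w w contributes {w}.
From H → Z C: add FIRST(Z) = { a, b }.
From H → H w V: add FIRST(H) = { a, b, w }.
Union: FIRST(H) = { a, b, w }.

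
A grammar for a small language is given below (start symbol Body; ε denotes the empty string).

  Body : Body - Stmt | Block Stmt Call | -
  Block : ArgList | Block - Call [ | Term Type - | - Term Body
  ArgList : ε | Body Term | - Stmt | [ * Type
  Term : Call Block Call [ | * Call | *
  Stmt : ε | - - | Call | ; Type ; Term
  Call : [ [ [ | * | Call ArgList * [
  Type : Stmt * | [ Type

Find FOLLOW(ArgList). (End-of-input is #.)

{ *, -, ;, [ }

In Block : ArgList: ArgList is at the end, add FOLLOW(Block) = { *, -, ;, [ }.
In Call : Call ArgList * [: add FIRST(* [) = { * }.
Union: FOLLOW(ArgList) = { *, -, ;, [ }.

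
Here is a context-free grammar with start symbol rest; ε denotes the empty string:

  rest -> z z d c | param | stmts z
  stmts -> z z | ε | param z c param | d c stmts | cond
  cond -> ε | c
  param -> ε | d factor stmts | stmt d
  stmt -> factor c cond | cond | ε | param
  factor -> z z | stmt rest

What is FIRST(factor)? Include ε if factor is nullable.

factor -> z z contributes {z}.
From factor -> stmt rest: stmt, rest nullable, take FIRST(stmt) ∪ FIRST(rest) = { c, d, z }; also ε since the whole RHS is nullable.
Union: FIRST(factor) = { c, d, z, ε }.

{ c, d, z, ε }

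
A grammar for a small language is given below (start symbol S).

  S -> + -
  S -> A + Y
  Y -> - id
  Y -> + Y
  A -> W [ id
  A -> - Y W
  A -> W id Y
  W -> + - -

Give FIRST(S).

{ +, - }

S -> + - contributes {+}.
From S -> A + Y: add FIRST(A) = { +, - }.
Union: FIRST(S) = { +, - }.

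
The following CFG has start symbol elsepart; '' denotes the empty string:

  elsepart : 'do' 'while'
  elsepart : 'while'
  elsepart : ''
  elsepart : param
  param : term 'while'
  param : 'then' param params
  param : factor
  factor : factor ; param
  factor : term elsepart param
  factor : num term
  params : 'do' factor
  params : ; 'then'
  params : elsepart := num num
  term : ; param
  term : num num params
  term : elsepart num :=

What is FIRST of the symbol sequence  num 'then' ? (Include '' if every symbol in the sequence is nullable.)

num is a terminal; add {num} and stop.

{ num }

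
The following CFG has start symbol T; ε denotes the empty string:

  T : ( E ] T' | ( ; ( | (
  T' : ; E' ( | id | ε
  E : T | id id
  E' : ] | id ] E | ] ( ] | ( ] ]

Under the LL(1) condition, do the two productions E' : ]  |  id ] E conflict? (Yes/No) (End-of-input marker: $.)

FIRST(]) = { ] } and FIRST(id ] E) = { id }.
The FIRST sets are disjoint and neither alternative is nullable — no conflict.

No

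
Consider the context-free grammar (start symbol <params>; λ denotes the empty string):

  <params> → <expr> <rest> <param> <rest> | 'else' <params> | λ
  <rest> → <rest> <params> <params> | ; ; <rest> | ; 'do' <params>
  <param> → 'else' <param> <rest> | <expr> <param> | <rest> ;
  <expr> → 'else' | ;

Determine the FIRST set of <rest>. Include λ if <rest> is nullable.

From <rest> → <rest> <params> <params>: add FIRST(<rest>) = { ; }.
<rest> → ; ; <rest> contributes {;}.
<rest> → ; 'do' <params> contributes {;}.
Union: FIRST(<rest>) = { ; }.

{ ; }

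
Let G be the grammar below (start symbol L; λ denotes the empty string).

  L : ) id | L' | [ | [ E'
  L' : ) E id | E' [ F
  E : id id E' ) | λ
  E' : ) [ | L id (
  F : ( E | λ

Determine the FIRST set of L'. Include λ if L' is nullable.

L' : ) E id contributes {)}.
From L' : E' [ F: add FIRST(E') = { ), [ }.
Union: FIRST(L') = { ), [ }.

{ ), [ }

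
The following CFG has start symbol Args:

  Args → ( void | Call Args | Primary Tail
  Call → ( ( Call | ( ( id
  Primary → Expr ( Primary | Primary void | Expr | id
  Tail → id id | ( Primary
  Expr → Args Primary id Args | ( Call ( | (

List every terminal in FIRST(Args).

Args → ( void contributes {(}.
From Args → Call Args: add FIRST(Call) = { ( }.
From Args → Primary Tail: add FIRST(Primary) = { (, id }.
Union: FIRST(Args) = { (, id }.

{ (, id }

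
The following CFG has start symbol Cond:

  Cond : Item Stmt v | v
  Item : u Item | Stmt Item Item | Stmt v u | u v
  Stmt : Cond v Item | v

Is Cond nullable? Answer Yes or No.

No nonterminal in this grammar is nullable.
No production of Cond has an RHS whose symbols are all nullable, so Cond is not nullable.

No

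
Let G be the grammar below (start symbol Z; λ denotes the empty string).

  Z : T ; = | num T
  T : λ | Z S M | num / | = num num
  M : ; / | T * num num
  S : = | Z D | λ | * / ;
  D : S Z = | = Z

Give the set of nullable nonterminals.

Directly nullable (have an λ-production): T, S.
No other nonterminal has a production whose RHS symbols are all nullable.

{ S, T }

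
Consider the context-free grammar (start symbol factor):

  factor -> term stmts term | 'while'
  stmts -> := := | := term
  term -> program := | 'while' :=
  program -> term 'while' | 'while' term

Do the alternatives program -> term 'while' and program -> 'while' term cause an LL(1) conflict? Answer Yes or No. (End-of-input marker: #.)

Yes

FIRST(term 'while') = { 'while' } and FIRST('while' term) = { 'while' }.
Both contain 'while', so the two alternatives are not disjoint — LL(1) conflict.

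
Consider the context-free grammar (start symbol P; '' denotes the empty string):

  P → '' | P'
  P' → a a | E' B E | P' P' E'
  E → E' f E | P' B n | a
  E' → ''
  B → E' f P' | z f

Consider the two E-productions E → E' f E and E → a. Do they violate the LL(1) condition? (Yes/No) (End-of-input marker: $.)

No

FIRST(E' f E) = { f } and FIRST(a) = { a }.
The FIRST sets are disjoint and neither alternative is nullable — no conflict.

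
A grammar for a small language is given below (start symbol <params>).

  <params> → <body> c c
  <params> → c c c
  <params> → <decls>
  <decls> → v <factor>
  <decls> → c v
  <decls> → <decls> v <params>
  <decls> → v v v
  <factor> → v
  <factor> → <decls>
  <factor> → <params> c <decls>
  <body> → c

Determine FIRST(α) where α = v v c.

{ v }

v is a terminal; add {v} and stop.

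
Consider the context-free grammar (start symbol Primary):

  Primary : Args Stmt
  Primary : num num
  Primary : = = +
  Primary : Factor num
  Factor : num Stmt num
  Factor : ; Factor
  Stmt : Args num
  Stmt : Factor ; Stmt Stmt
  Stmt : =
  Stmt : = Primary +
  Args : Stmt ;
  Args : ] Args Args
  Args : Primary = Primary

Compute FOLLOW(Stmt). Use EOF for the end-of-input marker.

{ EOF, +, ;, =, ], num }

In Primary : Args Stmt: Stmt is at the end, add FOLLOW(Primary) = { EOF, +, ;, =, ], num }.
In Factor : num Stmt num: add FIRST(num) = { num }.
In Stmt : Factor ; Stmt Stmt: add FIRST(Stmt) = { ;, =, ], num }.
In Stmt : Factor ; Stmt Stmt: Stmt is at the end, add FOLLOW(Stmt) = { EOF, +, ;, =, ], num }.
In Args : Stmt ;: add FIRST(;) = { ; }.
Union: FOLLOW(Stmt) = { EOF, +, ;, =, ], num }.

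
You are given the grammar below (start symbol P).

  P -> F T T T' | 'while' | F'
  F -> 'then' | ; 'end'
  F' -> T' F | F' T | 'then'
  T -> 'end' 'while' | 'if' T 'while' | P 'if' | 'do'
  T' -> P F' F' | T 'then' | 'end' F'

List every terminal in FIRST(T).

T -> 'end' 'while' contributes {'end'}.
T -> 'if' T 'while' contributes {'if'}.
From T -> P 'if': add FIRST(P) = { 'do', 'end', 'if', 'then', 'while', ; }.
T -> 'do' contributes {'do'}.
Union: FIRST(T) = { 'do', 'end', 'if', 'then', 'while', ; }.

{ 'do', 'end', 'if', 'then', 'while', ; }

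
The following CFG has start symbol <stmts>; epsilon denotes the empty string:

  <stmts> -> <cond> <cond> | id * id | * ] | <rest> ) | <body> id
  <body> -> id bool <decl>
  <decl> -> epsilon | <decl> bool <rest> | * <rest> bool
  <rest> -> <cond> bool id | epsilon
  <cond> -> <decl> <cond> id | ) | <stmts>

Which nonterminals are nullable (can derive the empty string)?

Directly nullable (have an epsilon-production): <decl>, <rest>.
No other nonterminal has a production whose RHS symbols are all nullable.

{ <decl>, <rest> }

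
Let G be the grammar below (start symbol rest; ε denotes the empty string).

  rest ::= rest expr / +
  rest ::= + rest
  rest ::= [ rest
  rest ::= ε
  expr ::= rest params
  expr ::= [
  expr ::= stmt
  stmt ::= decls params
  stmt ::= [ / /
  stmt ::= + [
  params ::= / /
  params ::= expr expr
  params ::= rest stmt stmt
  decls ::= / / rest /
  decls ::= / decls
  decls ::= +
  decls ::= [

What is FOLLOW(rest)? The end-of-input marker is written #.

rest is the start symbol, so # ∈ FOLLOW(rest).
In rest ::= rest expr / +: add FIRST(expr / +) = { +, /, [ }.
In rest ::= + rest: rest is at the end, add FOLLOW(rest) = { #, +, /, [ }.
In rest ::= [ rest: rest is at the end, add FOLLOW(rest) = { #, +, /, [ }.
In expr ::= rest params: add FIRST(params) = { +, /, [ }.
In params ::= rest stmt stmt: add FIRST(stmt stmt) = { +, /, [ }.
In decls ::= / / rest /: add FIRST(/) = { / }.
Union: FOLLOW(rest) = { #, +, /, [ }.

{ #, +, /, [ }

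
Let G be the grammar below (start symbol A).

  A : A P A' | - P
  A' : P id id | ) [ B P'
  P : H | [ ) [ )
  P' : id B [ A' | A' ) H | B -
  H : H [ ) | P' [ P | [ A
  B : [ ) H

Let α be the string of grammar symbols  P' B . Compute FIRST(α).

Add FIRST(P') = { ), [, id }; P' is not nullable, stop.

{ ), [, id }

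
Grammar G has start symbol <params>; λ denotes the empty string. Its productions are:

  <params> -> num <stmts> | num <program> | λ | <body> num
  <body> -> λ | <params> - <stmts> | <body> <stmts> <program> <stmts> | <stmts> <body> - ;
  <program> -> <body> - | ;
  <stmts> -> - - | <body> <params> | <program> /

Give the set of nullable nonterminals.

{ <body>, <params>, <stmts> }

Directly nullable (have an λ-production): <params>, <body>.
<stmts> -> <body> <params> with every symbol nullable, so <stmts> is nullable.
No other nonterminal has a production whose RHS symbols are all nullable.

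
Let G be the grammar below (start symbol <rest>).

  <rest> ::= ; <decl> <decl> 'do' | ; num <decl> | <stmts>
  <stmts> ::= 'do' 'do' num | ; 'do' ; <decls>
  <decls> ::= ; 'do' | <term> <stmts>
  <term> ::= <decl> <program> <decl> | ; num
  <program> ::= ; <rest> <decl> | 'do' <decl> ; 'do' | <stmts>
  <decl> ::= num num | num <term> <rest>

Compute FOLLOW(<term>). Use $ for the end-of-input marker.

{ 'do', ; }

In <decls> ::= <term> <stmts>: add FIRST(<stmts>) = { 'do', ; }.
In <decl> ::= num <term> <rest>: add FIRST(<rest>) = { 'do', ; }.
Union: FOLLOW(<term>) = { 'do', ; }.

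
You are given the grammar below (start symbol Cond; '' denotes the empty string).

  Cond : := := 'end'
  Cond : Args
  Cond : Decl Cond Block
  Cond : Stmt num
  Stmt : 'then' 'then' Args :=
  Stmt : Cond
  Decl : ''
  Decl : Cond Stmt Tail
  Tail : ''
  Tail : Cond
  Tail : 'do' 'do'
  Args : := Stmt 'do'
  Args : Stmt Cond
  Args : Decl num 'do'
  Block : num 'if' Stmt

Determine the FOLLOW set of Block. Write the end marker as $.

{ $, 'do', 'then', :=, num }

In Cond : Decl Cond Block: Block is at the end, add FOLLOW(Cond) = { $, 'do', 'then', :=, num }.
Union: FOLLOW(Block) = { $, 'do', 'then', :=, num }.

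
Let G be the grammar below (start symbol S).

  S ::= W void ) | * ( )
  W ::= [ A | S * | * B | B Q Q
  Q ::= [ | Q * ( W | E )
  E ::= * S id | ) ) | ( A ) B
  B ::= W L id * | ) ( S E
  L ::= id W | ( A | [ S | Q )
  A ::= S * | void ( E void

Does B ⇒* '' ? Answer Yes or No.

No

No nonterminal in this grammar is nullable.
No production of B has an RHS whose symbols are all nullable, so B is not nullable.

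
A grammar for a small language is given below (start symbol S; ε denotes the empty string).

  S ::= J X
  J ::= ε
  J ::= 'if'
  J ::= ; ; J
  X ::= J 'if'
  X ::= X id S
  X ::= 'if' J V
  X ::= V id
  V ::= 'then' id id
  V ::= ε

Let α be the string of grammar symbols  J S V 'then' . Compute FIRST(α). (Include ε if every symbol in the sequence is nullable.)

Add FIRST(J)\{ε} = { 'if', ; }; J is nullable, continue.
Add FIRST(S) = { 'if', 'then', ;, id }; S is not nullable, stop.

{ 'if', 'then', ;, id }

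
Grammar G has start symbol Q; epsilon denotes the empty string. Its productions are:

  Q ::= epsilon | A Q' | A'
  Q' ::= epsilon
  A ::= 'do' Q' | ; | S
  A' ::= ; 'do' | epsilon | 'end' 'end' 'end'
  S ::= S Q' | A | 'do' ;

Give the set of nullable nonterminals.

Directly nullable (have an epsilon-production): Q, Q', A'.
No other nonterminal has a production whose RHS symbols are all nullable.

{ A', Q, Q' }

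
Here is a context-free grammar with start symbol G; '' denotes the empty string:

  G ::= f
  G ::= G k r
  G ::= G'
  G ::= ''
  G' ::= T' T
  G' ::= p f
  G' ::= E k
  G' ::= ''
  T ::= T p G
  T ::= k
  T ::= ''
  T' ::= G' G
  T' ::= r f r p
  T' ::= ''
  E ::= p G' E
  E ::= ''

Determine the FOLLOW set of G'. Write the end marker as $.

{ $, f, k, p, r }

In G ::= G': G' is at the end, add FOLLOW(G) = { $, f, k, p, r }.
In T' ::= G' G: add FIRST(G)\{''} = { f, k, p, r }.
  Since G is nullable, also add FOLLOW(T') = { $, f, k, p, r }.
In E ::= p G' E: add FIRST(E)\{''} = { p }.
  Since E is nullable, also add FOLLOW(E) = { k }.
Union: FOLLOW(G') = { $, f, k, p, r }.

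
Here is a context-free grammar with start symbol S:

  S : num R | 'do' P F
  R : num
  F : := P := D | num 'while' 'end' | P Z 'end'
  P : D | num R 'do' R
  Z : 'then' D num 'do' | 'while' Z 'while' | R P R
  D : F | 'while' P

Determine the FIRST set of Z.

{ 'then', 'while', num }

Z : 'then' D num 'do' contributes {'then'}.
Z : 'while' Z 'while' contributes {'while'}.
From Z : R P R: add FIRST(R) = { num }.
Union: FIRST(Z) = { 'then', 'while', num }.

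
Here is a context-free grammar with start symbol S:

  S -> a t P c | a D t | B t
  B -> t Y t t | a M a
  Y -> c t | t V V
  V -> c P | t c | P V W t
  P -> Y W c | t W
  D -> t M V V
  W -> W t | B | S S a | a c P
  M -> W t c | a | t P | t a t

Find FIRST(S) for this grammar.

S -> a t P c contributes {a}.
S -> a D t contributes {a}.
From S -> B t: add FIRST(B) = { a, t }.
Union: FIRST(S) = { a, t }.

{ a, t }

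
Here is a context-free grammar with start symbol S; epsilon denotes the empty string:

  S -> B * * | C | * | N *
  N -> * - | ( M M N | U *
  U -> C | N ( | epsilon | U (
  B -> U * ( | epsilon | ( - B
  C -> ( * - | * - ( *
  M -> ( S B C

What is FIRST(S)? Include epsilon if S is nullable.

{ (, * }

From S -> B * *: B nullable, take FIRST(B) ∪ {*} = { (, * }.
From S -> C: add FIRST(C) = { (, * }.
S -> * contributes {*}.
From S -> N *: add FIRST(N) = { (, * }.
Union: FIRST(S) = { (, * }.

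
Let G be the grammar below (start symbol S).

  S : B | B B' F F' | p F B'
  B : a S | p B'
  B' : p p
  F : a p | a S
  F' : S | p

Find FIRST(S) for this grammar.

{ a, p }

From S : B: add FIRST(B) = { a, p }.
From S : B B' F F': add FIRST(B) = { a, p }.
S : p F B' contributes {p}.
Union: FIRST(S) = { a, p }.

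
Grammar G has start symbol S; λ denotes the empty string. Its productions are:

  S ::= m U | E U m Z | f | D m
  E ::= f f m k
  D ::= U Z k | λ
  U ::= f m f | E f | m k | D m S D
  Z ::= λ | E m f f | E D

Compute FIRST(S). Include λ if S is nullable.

{ f, m }

S ::= m U contributes {m}.
From S ::= E U m Z: add FIRST(E) = { f }.
S ::= f contributes {f}.
From S ::= D m: D nullable, take FIRST(D) ∪ {m} = { f, m }.
Union: FIRST(S) = { f, m }.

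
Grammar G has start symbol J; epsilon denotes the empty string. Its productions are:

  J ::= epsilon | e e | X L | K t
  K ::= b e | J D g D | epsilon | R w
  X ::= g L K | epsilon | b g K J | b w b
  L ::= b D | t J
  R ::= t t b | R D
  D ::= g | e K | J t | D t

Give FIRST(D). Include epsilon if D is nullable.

{ b, e, g, t }

D ::= g contributes {g}.
D ::= e K contributes {e}.
From D ::= J t: J nullable, take FIRST(J) ∪ {t} = { b, e, g, t }.
From D ::= D t: add FIRST(D) = { b, e, g, t }.
Union: FIRST(D) = { b, e, g, t }.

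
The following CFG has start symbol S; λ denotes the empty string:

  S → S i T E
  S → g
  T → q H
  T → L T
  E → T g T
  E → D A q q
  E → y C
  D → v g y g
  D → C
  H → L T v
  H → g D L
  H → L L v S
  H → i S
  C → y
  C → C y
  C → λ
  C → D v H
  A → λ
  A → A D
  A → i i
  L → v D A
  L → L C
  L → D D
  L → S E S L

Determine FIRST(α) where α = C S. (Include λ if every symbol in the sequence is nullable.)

Add FIRST(C)\{λ} = { v, y }; C is nullable, continue.
Add FIRST(S) = { g }; S is not nullable, stop.

{ g, v, y }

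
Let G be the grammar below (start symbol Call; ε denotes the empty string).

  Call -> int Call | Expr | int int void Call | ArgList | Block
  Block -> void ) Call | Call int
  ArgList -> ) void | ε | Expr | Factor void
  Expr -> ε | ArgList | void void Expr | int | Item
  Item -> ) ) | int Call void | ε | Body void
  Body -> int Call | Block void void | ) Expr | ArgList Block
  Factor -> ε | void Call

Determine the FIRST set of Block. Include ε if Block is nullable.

Block -> void ) Call contributes {void}.
From Block -> Call int: Call nullable, take FIRST(Call) ∪ {int} = { ), int, void }.
Union: FIRST(Block) = { ), int, void }.

{ ), int, void }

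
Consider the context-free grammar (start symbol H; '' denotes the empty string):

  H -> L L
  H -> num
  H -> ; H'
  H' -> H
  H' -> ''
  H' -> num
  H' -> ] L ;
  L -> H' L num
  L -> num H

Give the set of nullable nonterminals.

Directly nullable (have an ''-production): H'.
No other nonterminal has a production whose RHS symbols are all nullable.

{ H' }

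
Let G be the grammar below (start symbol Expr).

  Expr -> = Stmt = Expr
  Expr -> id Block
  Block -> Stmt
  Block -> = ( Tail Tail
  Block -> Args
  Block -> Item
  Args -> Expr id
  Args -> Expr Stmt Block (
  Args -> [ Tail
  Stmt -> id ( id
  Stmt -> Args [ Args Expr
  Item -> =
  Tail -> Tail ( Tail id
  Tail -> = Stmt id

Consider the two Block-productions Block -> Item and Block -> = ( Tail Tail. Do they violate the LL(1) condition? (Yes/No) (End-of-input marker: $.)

FIRST(Item) = { = } and FIRST(= ( Tail Tail) = { = }.
Both contain =, so the two alternatives are not disjoint — LL(1) conflict.

Yes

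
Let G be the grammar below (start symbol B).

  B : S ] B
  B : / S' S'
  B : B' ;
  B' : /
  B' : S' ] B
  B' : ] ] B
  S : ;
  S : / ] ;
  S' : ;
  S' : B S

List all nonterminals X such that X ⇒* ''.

No nonterminal has an empty production or an RHS whose symbols are all nullable.

{ } (none)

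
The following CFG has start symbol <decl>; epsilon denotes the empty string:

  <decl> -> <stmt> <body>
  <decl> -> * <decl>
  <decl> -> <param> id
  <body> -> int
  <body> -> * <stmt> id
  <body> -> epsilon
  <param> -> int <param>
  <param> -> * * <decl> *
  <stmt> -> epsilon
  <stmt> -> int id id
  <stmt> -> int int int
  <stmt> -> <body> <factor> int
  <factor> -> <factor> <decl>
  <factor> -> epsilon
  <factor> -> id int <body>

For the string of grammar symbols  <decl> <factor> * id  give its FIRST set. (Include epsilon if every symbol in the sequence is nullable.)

{ *, id, int }

Add FIRST(<decl>)\{epsilon} = { *, id, int }; <decl> is nullable, continue.
Add FIRST(<factor>)\{epsilon} = { *, id, int }; <factor> is nullable, continue.
* is a terminal; add {*} and stop.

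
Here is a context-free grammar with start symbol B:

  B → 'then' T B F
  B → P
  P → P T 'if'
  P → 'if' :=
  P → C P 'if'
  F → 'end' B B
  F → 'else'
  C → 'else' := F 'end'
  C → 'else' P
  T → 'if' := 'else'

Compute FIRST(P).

From P → P T 'if': add FIRST(P) = { 'else', 'if' }.
P → 'if' := contributes {'if'}.
From P → C P 'if': add FIRST(C) = { 'else' }.
Union: FIRST(P) = { 'else', 'if' }.

{ 'else', 'if' }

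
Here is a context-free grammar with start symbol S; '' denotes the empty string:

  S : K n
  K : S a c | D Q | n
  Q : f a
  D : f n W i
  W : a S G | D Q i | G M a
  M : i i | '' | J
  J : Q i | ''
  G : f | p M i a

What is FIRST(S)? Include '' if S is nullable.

{ f, n }

From S : K n: add FIRST(K) = { f, n }.
Union: FIRST(S) = { f, n }.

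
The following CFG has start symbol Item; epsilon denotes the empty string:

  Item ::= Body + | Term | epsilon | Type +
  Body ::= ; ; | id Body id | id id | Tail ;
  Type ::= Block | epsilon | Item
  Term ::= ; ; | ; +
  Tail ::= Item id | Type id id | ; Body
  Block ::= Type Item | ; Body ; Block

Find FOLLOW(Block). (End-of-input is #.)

{ +, ;, id }

In Type ::= Block: Block is at the end, add FOLLOW(Type) = { +, ;, id }.
In Block ::= ; Body ; Block: Block is at the end, add FOLLOW(Block) = { +, ;, id }.
Union: FOLLOW(Block) = { +, ;, id }.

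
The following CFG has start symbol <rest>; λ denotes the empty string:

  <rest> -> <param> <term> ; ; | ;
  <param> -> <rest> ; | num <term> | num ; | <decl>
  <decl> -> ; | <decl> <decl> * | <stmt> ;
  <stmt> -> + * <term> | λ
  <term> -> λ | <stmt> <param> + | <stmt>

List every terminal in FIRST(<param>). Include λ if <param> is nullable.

{ +, ;, num }

From <param> -> <rest> ;: add FIRST(<rest>) = { +, ;, num }.
<param> -> num <term> contributes {num}.
<param> -> num ; contributes {num}.
From <param> -> <decl>: add FIRST(<decl>) = { +, ; }.
Union: FIRST(<param>) = { +, ;, num }.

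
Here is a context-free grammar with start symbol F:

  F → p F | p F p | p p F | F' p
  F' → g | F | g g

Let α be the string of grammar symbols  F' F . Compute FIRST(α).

Add FIRST(F') = { g, p }; F' is not nullable, stop.

{ g, p }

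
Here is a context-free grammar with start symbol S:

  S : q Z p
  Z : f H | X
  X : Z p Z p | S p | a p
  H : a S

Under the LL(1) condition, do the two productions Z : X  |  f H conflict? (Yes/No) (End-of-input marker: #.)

FIRST(X) = { a, f, q } and FIRST(f H) = { f }.
Both contain f, so the two alternatives are not disjoint — LL(1) conflict.

Yes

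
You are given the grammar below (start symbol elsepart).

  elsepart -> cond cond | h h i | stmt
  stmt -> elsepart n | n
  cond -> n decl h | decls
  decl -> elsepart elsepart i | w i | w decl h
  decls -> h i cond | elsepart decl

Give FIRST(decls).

decls -> h i cond contributes {h}.
From decls -> elsepart decl: add FIRST(elsepart) = { h, n }.
Union: FIRST(decls) = { h, n }.

{ h, n }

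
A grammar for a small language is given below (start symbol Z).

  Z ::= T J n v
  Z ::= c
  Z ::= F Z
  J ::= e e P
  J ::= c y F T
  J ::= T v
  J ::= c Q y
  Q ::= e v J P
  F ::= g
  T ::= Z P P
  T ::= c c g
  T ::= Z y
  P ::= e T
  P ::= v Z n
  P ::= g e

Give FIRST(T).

{ c, g }

From T ::= Z P P: add FIRST(Z) = { c, g }.
T ::= c c g contributes {c}.
From T ::= Z y: add FIRST(Z) = { c, g }.
Union: FIRST(T) = { c, g }.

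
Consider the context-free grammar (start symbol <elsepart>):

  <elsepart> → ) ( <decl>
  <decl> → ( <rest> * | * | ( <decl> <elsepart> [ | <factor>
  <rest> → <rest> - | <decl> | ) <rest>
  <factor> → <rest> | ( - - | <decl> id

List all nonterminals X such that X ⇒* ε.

No nonterminal has an empty production or an RHS whose symbols are all nullable.

{ } (none)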